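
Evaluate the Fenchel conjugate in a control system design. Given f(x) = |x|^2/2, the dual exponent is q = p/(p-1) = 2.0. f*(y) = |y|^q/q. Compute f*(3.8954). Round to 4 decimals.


The conjugate exponent q satisfies 1/p + 1/q = 1.
p = 2, so q = 2/(2 - 1) = 2.0
|y|^q = 3.8954^2.0 = 15.1741
f*(3.8954) = 15.1741 / 2.0 = 7.5871


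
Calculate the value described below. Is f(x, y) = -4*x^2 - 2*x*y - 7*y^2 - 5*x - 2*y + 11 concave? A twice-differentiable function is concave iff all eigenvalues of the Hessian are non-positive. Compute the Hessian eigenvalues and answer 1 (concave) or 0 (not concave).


The Hessian of f(x,y) = -4*x^2 - 2*x*y - 7*y^2 - 5*x - 2*y + 11 is:
H = [[-8, -2], [-2, -14]]
Trace = -8 - 14 = -22
Determinant = -8*-14 - (-2)^2 = 108
Discriminant = (-22)^2 - 4*108 = 52.0
Eigenvalues: lambda_1 = -14.6056, lambda_2 = -7.3944
The function is concave.

1


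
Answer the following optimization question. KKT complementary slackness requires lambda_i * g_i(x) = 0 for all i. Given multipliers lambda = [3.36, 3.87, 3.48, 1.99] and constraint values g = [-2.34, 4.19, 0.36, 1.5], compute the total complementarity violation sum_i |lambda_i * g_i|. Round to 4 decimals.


KKT complementary slackness check:
lambda_1 * g_1 = 3.36 * -2.34 = -7.8624
lambda_2 * g_2 = 3.87 * 4.19 = 16.2153
lambda_3 * g_3 = 3.48 * 0.36 = 1.2528
lambda_4 * g_4 = 1.99 * 1.5 = 2.985
Total violation = 7.8624 + 16.2153 + 1.2528 + 2.985 = 28.3155


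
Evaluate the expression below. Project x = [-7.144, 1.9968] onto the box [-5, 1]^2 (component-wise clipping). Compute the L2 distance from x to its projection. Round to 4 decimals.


Project each component onto [-5, 1].
clip(-7.144) = -5.0, clip(1.9968) = 1.0
Projection = [-5.0, 1.0]
Squared diffs: [4.5967, 0.9936]
Distance = sqrt(5.5903) = 2.3644


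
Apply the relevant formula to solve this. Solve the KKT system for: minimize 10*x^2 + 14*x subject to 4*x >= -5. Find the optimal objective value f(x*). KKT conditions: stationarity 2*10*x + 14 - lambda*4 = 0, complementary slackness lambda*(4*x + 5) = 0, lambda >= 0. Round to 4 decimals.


Step 1: Try lambda = 0 (constraint inactive).
Stationarity: 2*10*x + 14 = 0
x* = -14/(2*10) = -0.7
Check constraint: 4*-0.7 = -2.8 >= -5 -- satisfied.
Step 2: Compute optimal value.
f(x*) = 10*(-0.7)^2 + 14*(-0.7) = -4.9


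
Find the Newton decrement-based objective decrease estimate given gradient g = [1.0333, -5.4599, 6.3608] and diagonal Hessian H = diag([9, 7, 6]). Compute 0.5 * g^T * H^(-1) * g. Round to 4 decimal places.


Step 1: H is diagonal, so H^(-1) * g = [0.1148, -0.78, 1.0601].
Step 2: g^T H^(-1) g = sum_i g_i^2 / H_ii
  = (1.0333)^2/9 + (-5.4599)^2/7 + (6.3608)^2/6
  = 0.1186 + 4.2586 + 6.7433 = 11.1206
Step 3: Objective decrease = 0.5 * g^T H^(-1) g = 5.5603


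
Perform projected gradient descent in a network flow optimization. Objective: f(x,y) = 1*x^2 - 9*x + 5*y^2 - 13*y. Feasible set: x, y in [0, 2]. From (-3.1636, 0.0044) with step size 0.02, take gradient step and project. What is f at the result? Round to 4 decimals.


Step 1: Compute gradient at (-3.1636, 0.0044).
grad_x = 2*1*-3.1636 - 9 = -15.3272
grad_y = 2*5*0.0044 - 13 = -12.956
Step 2: Gradient step.
x_raw = -3.1636 - 0.02*-15.3272 = -2.8571
y_raw = 0.0044 - 0.02*-12.956 = 0.2635
Step 3: Project onto [0, 2].
x_proj = clip(-2.8571) = 0.0
y_proj = clip(0.2635) = 0.2635
Step 4: Evaluate f.
f(0.0, 0.2635) = -3.0785


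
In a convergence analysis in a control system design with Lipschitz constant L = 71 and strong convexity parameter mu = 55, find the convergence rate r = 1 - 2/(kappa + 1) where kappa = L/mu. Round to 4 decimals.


Step 1: Compute the condition number.
kappa = L/mu = 71/55 = 1.2909
Step 2: Compute the convergence rate.
r = 1 - 2/(kappa + 1) = 1 - 2*mu/(L + mu) = (L - mu)/(L + mu) = 16/126 = 0.127


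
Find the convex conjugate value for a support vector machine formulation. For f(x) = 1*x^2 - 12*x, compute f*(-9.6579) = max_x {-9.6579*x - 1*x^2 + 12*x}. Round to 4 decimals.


f*(y) = sup_x {y*x - a*x^2 - b*x} = sup_x {(y-b)*x - a*x^2}
FOC: (y - b) - 2a*x = 0 => x* = (y - b)/(2a)
x* = (-9.6579 + 12)/(2*1) = 1.1711
f*(-9.6579) = (y-b)^2/(4a) = (-9.6579 + 12)^2/(4*1)
= 5.4854/4 = 1.3714


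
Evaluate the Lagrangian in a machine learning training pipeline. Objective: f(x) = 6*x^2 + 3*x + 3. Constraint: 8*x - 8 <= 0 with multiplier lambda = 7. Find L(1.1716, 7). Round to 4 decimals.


Step 1: Evaluate f(x).
f(1.1716) = 6*1.1716^2 + 3*1.1716 + 3 = 14.7507
Step 2: Evaluate g(x).
g(1.1716) = 8*1.1716 - 8 = 1.3728
Step 3: Compute Lagrangian.
L = 14.7507 + 7*1.3728 = 24.3603


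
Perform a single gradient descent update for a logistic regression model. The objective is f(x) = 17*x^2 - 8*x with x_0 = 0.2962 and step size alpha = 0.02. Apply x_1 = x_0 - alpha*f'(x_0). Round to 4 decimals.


We compute the gradient at x_0 and apply the update.
f'(x) = 34*x - 8
f'(0.2962) = 34*0.2962 - 8 = 2.0708
x_1 = 0.2962 - 0.02*2.0708 = 0.2548


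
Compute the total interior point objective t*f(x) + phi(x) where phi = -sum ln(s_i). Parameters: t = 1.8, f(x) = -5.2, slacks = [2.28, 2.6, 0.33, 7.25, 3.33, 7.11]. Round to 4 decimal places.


Step 1: Compute log-barrier.
ln values: [0.8242, 0.9555, -1.1087, 1.981, 1.203, 1.9615]
phi = -(0.8242 + 0.9555 - 1.1087 + 1.981 + 1.203 + 1.9615) = -5.8165
Step 2: Compute augmented objective.
t*f(x) = 1.8*-5.2 = -9.36
Total = -9.36 - 5.8165 = -15.1765


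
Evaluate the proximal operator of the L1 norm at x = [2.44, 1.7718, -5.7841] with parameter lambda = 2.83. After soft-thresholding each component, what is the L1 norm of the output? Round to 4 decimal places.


Soft-thresholding with lambda = 2.83:
prox(2.44) = sign(2.44)*max(|2.44| - 2.83, 0) = 0.0
prox(1.7718) = sign(1.7718)*max(|1.7718| - 2.83, 0) = 0.0
prox(-5.7841) = sign(-5.7841)*max(|-5.7841| - 2.83, 0) = -2.9541
prox(x) = [0.0, 0.0, -2.9541]
||prox(x)||_1 = 0.0 + 0.0 + 2.9541 = 2.9541


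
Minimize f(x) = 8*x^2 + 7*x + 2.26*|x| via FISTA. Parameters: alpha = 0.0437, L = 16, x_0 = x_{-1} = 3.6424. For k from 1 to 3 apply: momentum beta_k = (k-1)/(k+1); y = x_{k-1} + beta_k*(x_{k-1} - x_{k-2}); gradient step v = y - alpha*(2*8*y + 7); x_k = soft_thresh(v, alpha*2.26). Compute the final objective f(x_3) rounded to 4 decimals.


FISTA on f(x) = 8*x^2 + 7*x + 2.26*|x|
L = 16, alpha = 0.0437
Iteration 1: beta = 0.0, y = 3.6424 + 0.0*(3.6424 - 3.6424) = 3.6424
  grad(y) = 65.2784, v = y - alpha*grad = 0.7897
  prox(v) = soft_thresh(0.7897, 0.0988) = 0.691
Iteration 2: beta = 0.3333, y = 0.691 + 0.3333*(0.691 - 3.6424) = -0.2928
  grad(y) = 2.3146, v = y - alpha*grad = -0.394
  prox(v) = soft_thresh(-0.394, 0.0988) = -0.2952
Iteration 3: beta = 0.5, y = -0.2952 + 0.5*(-0.2952 - 0.691) = -0.7883
  grad(y) = -5.6131, v = y - alpha*grad = -0.543
  prox(v) = soft_thresh(-0.543, 0.0988) = -0.4443
f(x_3) = 8*(-0.4443)^2 + 7*(-0.4443) + 2.26*|-0.4443| = -0.5268


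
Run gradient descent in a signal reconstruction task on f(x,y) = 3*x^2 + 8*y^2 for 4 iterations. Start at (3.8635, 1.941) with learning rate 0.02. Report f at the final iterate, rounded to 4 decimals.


Gradient descent on f(x,y) = 3*x^2 + 8*y^2.
Starting point: (3.8635, 1.941), alpha = 0.02
Step 1: grad_x = 2*3*3.8635 = 23.181, grad_y = 2*8*1.941 = 31.056
  x_1 = 3.8635 - 0.02*23.181 = 3.3999
  y_1 = 1.941 - 0.02*31.056 = 1.3199
Step 2: grad_x = 2*3*3.3999 = 20.3993, grad_y = 2*8*1.3199 = 21.1181
  x_2 = 3.3999 - 0.02*20.3993 = 2.9919
  y_2 = 1.3199 - 0.02*21.1181 = 0.8975
Step 3: grad_x = 2*3*2.9919 = 17.9514, grad_y = 2*8*0.8975 = 14.3603
  x_3 = 2.9919 - 0.02*17.9514 = 2.6329
  y_3 = 0.8975 - 0.02*14.3603 = 0.6103
Step 4: grad_x = 2*3*2.6329 = 15.7972, grad_y = 2*8*0.6103 = 9.765
  x_4 = 2.6329 - 0.02*15.7972 = 2.3169
  y_4 = 0.6103 - 0.02*9.765 = 0.415
f(2.3169, 0.415) = 3*2.3169^2 + 8*0.415^2 = 17.4823


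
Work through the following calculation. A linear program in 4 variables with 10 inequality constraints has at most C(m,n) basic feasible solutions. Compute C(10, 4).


Each vertex corresponds to some choice of n active constraints out of m, so the number of vertices is at most C(m, n) = m! / (n!(m-n)!).
m = 10, n = 4
Numerator: 10 * 9 * 8 * 7
Denominator: 4! = 24
C(10, 4) = 210


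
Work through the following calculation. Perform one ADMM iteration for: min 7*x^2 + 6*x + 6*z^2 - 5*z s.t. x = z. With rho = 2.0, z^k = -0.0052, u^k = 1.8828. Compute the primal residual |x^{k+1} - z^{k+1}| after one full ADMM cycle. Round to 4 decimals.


ADMM iteration with rho = 2.0, z^k = -0.0052, u^k = 1.8828
Step 1: x-update.
Minimize 7*x^2 + 6*x + (2.0/2)*(x + 0.0052 + 1.8828)^2
FOC: (2*7 + 2.0)*x = -6 + 2.0*(-0.0052 - 1.8828)
x^{k+1} = -0.611
Step 2: z-update.
Minimize 6*z^2 - 5*z + (2.0/2)*(-0.611 - z + 1.8828)^2
FOC: (2*6 + 2.0)*z = 5 + 2.0*(-0.611 + 1.8828)
z^{k+1} = 0.5388
Step 3: u-update.
u^{k+1} = 1.8828 - 0.611 - 0.5388 = 0.733
Step 4: Primal residual = |-0.611 - 0.5388| = 1.1498


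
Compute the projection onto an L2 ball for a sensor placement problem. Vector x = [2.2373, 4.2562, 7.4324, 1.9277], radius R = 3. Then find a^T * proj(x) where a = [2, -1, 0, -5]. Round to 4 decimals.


Step 1: Compute ||x|| (intermediates to 6 decimals).
||x|| = sqrt(2.2373^2 + 4.2562^2 + 7.4324^2 + 1.9277^2) = 9.059655
Step 2: Project.
Since ||x|| > R, scale = R/||x|| = 3/9.059655 = 0.331138, proj(x) = scale * x
proj(x) = [0.740855, 1.40939, 2.46115, 0.638335]
Step 3: Dot product.
a^T * proj(x) = 2*0.740855 - 1*1.40939 + 0*2.46115 - 5*0.638335 = -3.1194


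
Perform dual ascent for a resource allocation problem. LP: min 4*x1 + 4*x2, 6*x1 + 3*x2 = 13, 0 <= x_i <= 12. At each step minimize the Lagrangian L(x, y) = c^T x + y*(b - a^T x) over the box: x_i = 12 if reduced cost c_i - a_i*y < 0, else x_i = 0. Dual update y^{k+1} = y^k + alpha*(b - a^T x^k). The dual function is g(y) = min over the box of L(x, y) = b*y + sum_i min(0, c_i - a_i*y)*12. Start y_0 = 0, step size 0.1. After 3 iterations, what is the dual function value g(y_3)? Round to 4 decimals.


Dual ascent for LP: min 4*x1 + 4*x2, 6*x1 + 3*x2 = 13, 0 <= x_i <= 12
Step 1: y^k = 0.0, reduced costs: (4.0, 4.0)
  x^k = (0.0, 0.0), subgradient = b - a^T x = 13.0
  y^{k+1} = 0.0 + 0.1*13.0 = 1.3
Step 2: y^k = 1.3, reduced costs: (-3.8, 0.1)
  x^k = (12.0, 0.0), subgradient = b - a^T x = -59.0
  y^{k+1} = 1.3 + 0.1*-59.0 = -4.6
Step 3: y^k = -4.6, reduced costs: (31.6, 17.8)
  x^k = (0.0, 0.0), subgradient = b - a^T x = 13.0
  y^{k+1} = -4.6 + 0.1*13.0 = -3.3
Dual objective at y_3 = -3.3: reduced costs (23.8, 13.9), box minimizer x = (0.0, 0.0)
g(y_3) = b*y + (c1 - a1*y)*x1 + (c2 - a2*y)*x2 = 13*(-3.3) + 23.8*0.0 + 13.9*0.0 = -42.9 + 0.0 + 0.0 = -42.9


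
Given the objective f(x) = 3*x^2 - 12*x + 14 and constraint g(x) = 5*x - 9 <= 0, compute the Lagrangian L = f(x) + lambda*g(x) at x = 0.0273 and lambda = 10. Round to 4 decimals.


Step 1: Evaluate f(x).
f(0.0273) = 3*0.0273^2 - 12*0.0273 + 14 = 13.6746
Step 2: Evaluate g(x).
g(0.0273) = 5*0.0273 - 9 = -8.8635
Step 3: Compute Lagrangian.
L = 13.6746 + 10*-8.8635 = -74.9604


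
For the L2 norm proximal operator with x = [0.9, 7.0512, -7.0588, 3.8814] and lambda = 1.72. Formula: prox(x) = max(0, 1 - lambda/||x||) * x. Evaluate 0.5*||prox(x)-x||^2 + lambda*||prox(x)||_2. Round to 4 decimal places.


Step 1: Compute ||x||.
||x|| = 10.7434
Step 2: Compute scaling factor.
scale = max(0, 1 - 1.72/10.7434) = 0.8399
Step 3: prox(x) = [0.7559, 5.9223, -5.9287, 3.26]
||prox(x)|| = 9.0234
Step 4: Proximal objective.
0.5*||prox-x||^2 = 1.4792
lambda*||prox|| = 15.5202
Total = 16.9995


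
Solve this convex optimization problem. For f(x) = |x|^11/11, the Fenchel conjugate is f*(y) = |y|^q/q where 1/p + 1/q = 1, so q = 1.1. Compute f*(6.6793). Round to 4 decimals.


The conjugate exponent q satisfies 1/p + 1/q = 1.
p = 11, so q = 11/(11 - 1) = 1.1
|y|^q = 6.6793^1.1 = 8.0761
f*(6.6793) = 8.0761 / 1.1 = 7.3419


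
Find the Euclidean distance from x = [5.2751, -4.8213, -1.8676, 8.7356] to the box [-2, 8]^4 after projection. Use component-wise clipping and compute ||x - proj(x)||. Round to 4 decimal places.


Project each component onto [-2, 8].
clip(5.2751) = 5.2751, clip(-4.8213) = -2.0, clip(-1.8676) = -1.8676, clip(8.7356) = 8.0
Projection = [5.2751, -2.0, -1.8676, 8.0]
Squared diffs: [0.0, 7.9597, 0.0, 0.5411]
Distance = sqrt(8.5008) = 2.9156


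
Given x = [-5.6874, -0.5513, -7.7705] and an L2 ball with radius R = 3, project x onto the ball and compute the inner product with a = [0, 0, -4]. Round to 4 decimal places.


Step 1: Compute ||x|| (intermediates to 6 decimals).
||x|| = sqrt((-5.6874)^2 + (-0.5513)^2 + (-7.7705)^2) = 9.645264
Step 2: Project.
Since ||x|| > R, scale = R/||x|| = 3/9.645264 = 0.311033, proj(x) = scale * x
proj(x) = [-1.768969, -0.171472, -2.416882]
Step 3: Dot product.
a^T * proj(x) = 0*(-1.768969) + 0*(-0.171472) - 4*(-2.416882) = 9.6675


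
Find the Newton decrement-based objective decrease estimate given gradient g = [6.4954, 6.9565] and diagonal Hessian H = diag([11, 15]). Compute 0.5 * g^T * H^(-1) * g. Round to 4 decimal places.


Step 1: H is diagonal, so H^(-1) * g = [0.5905, 0.4638].
Step 2: g^T H^(-1) g = sum_i g_i^2 / H_ii
  = (6.4954)^2/11 + (6.9565)^2/15
  = 3.8355 + 3.2262 = 7.0617
Step 3: Objective decrease = 0.5 * g^T H^(-1) g = 3.5308


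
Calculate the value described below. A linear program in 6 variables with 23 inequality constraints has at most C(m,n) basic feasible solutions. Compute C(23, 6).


Each vertex corresponds to some choice of n active constraints out of m, so the number of vertices is at most C(m, n) = m! / (n!(m-n)!).
m = 23, n = 6
Numerator: 23 * 22 * 21 * 20 * 19 * 18
Denominator: 6! = 720
C(23, 6) = 100947


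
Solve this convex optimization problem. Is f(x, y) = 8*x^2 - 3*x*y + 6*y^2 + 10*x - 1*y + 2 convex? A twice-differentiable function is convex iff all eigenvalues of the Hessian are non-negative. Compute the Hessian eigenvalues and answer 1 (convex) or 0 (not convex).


The Hessian of f(x,y) = 8*x^2 - 3*x*y + 6*y^2 + 10*x - 1*y + 2 is:
H = [[16, -3], [-3, 12]]
Trace = 16 + 12 = 28
Determinant = 16*12 - (-3)^2 = 183
Discriminant = (28)^2 - 4*183 = 52.0
Eigenvalues: lambda_1 = 10.3944, lambda_2 = 17.6056
The function is convex.

1


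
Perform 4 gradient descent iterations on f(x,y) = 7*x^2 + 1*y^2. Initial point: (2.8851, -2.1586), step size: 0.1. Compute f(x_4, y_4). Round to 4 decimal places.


Gradient descent on f(x,y) = 7*x^2 + 1*y^2.
Starting point: (2.8851, -2.1586), alpha = 0.1
Step 1: grad_x = 2*7*2.8851 = 40.3914, grad_y = 2*1*-2.1586 = -4.3172
  x_1 = 2.8851 - 0.1*40.3914 = -1.154
  y_1 = -2.1586 - 0.1*-4.3172 = -1.7269
Step 2: grad_x = 2*7*-1.154 = -16.1566, grad_y = 2*1*-1.7269 = -3.4538
  x_2 = -1.154 - 0.1*-16.1566 = 0.4616
  y_2 = -1.7269 - 0.1*-3.4538 = -1.3815
Step 3: grad_x = 2*7*0.4616 = 6.4626, grad_y = 2*1*-1.3815 = -2.763
  x_3 = 0.4616 - 0.1*6.4626 = -0.1846
  y_3 = -1.3815 - 0.1*-2.763 = -1.1052
Step 4: grad_x = 2*7*-0.1846 = -2.585, grad_y = 2*1*-1.1052 = -2.2104
  x_4 = -0.1846 - 0.1*-2.585 = 0.0739
  y_4 = -1.1052 - 0.1*-2.2104 = -0.8842
f(0.0739, -0.8842) = 7*0.0739^2 + 1*(-0.8842)^2 = 0.8199


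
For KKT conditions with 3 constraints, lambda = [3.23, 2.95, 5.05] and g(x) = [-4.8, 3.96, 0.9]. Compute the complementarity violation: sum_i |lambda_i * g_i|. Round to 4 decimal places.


KKT complementary slackness check:
lambda_1 * g_1 = 3.23 * -4.8 = -15.504
lambda_2 * g_2 = 2.95 * 3.96 = 11.682
lambda_3 * g_3 = 5.05 * 0.9 = 4.545
Total violation = 15.504 + 11.682 + 4.545 = 31.731


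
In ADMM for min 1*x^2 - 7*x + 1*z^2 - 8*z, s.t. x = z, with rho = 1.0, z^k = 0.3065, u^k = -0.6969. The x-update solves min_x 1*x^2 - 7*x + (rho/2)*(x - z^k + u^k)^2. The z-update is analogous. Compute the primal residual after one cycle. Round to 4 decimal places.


ADMM iteration with rho = 1.0, z^k = 0.3065, u^k = -0.6969
Step 1: x-update.
Minimize 1*x^2 - 7*x + (1.0/2)*(x - 0.3065 - 0.6969)^2
FOC: (2*1 + 1.0)*x = 7 + 1.0*(0.3065 + 0.6969)
x^{k+1} = 2.6678
Step 2: z-update.
Minimize 1*z^2 - 8*z + (1.0/2)*(2.6678 - z - 0.6969)^2
FOC: (2*1 + 1.0)*z = 8 + 1.0*(2.6678 - 0.6969)
z^{k+1} = 3.3236
Step 3: u-update.
u^{k+1} = -0.6969 + 2.6678 - 3.3236 = -1.3527
Step 4: Primal residual = |2.6678 - 3.3236| = 0.6558


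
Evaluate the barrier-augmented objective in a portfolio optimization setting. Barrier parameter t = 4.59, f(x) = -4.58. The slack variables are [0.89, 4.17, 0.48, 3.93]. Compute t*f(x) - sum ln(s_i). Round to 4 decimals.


Step 1: Compute log-barrier.
ln values: [-0.1165, 1.4279, -0.734, 1.3686]
phi = -(-0.1165 + 1.4279 - 0.734 + 1.3686) = -1.9461
Step 2: Compute augmented objective.
t*f(x) = 4.59*-4.58 = -21.0222
Total = -21.0222 - 1.9461 = -22.9683


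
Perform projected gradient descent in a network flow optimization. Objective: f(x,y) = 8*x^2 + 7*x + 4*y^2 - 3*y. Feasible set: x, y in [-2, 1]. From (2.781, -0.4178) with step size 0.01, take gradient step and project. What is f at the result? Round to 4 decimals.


Step 1: Compute gradient at (2.781, -0.4178).
grad_x = 2*8*2.781 + 7 = 51.496
grad_y = 2*4*-0.4178 - 3 = -6.3424
Step 2: Gradient step.
x_raw = 2.781 - 0.01*51.496 = 2.266
y_raw = -0.4178 - 0.01*-6.3424 = -0.3544
Step 3: Project onto [-2, 1].
x_proj = clip(2.266) = 1.0
y_proj = clip(-0.3544) = -0.3544
Step 4: Evaluate f.
f(1.0, -0.3544) = 16.5655


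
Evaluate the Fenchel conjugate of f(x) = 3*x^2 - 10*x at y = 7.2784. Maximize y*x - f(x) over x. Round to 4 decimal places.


f*(y) = sup_x {y*x - a*x^2 - b*x} = sup_x {(y-b)*x - a*x^2}
FOC: (y - b) - 2a*x = 0 => x* = (y - b)/(2a)
x* = (7.2784 + 10)/(2*3) = 2.8797
f*(7.2784) = (y-b)^2/(4a) = (7.2784 + 10)^2/(4*3)
= 298.5431/12 = 24.8786


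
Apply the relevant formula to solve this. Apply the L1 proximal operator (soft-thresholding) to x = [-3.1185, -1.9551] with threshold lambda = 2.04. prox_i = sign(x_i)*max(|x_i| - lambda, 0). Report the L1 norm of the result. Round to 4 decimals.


Soft-thresholding with lambda = 2.04:
prox(-3.1185) = sign(-3.1185)*max(|-3.1185| - 2.04, 0) = -1.0785
prox(-1.9551) = sign(-1.9551)*max(|-1.9551| - 2.04, 0) = 0.0
prox(x) = [-1.0785, 0.0]
||prox(x)||_1 = 1.0785 + 0.0 = 1.0785


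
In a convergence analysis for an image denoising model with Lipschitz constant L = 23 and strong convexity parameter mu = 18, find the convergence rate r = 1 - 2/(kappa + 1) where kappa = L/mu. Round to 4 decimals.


Step 1: Compute the condition number.
kappa = L/mu = 23/18 = 1.2778
Step 2: Compute the convergence rate.
r = 1 - 2/(kappa + 1) = 1 - 2*mu/(L + mu) = (L - mu)/(L + mu) = 5/41 = 0.122


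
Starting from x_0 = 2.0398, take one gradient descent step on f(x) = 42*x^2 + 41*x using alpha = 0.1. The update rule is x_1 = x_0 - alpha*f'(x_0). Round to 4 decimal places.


We compute the gradient at x_0 and apply the update.
f'(x) = 84*x + 41
f'(2.0398) = 84*2.0398 + 41 = 212.3432
x_1 = 2.0398 - 0.1*212.3432 = -19.1945


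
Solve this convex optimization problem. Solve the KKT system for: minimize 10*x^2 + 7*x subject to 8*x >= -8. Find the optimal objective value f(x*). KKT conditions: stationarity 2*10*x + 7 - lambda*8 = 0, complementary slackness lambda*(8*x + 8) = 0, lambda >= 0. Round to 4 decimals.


Step 1: Try lambda = 0 (constraint inactive).
Stationarity: 2*10*x + 7 = 0
x* = -7/(2*10) = -0.35
Check constraint: 8*-0.35 = -2.8 >= -8 -- satisfied.
Step 2: Compute optimal value.
f(x*) = 10*(-0.35)^2 + 7*(-0.35) = -1.225


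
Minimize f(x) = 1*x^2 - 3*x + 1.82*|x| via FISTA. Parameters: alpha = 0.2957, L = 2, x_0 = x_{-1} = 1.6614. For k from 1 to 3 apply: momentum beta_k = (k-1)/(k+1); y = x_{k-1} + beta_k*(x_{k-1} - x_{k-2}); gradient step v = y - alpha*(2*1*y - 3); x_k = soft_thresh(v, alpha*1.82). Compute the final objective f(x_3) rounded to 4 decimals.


FISTA on f(x) = 1*x^2 - 3*x + 1.82*|x|
L = 2, alpha = 0.2957
Iteration 1: beta = 0.0, y = 1.6614 + 0.0*(1.6614 - 1.6614) = 1.6614
  grad(y) = 0.3228, v = y - alpha*grad = 1.5659
  prox(v) = soft_thresh(1.5659, 0.5382) = 1.0278
Iteration 2: beta = 0.3333, y = 1.0278 + 0.3333*(1.0278 - 1.6614) = 0.8166
  grad(y) = -1.3669, v = y - alpha*grad = 1.2207
  prox(v) = soft_thresh(1.2207, 0.5382) = 0.6826
Iteration 3: beta = 0.5, y = 0.6826 + 0.5*(0.6826 - 1.0278) = 0.51
  grad(y) = -1.9801, v = y - alpha*grad = 1.0955
  prox(v) = soft_thresh(1.0955, 0.5382) = 0.5573
f(x_3) = 1*0.5573^2 - 3*0.5573 + 1.82*|0.5573| = -0.347


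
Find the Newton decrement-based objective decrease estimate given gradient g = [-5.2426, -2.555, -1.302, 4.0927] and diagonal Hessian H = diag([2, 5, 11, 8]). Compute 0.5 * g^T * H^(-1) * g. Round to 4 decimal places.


Step 1: H is diagonal, so H^(-1) * g = [-2.6213, -0.511, -0.1184, 0.5116].
Step 2: g^T H^(-1) g = sum_i g_i^2 / H_ii
  = (-5.2426)^2/2 + (-2.555)^2/5 + (-1.302)^2/11 + (4.0927)^2/8
  = 13.7424 + 1.3056 + 0.1541 + 2.0938 = 17.2959
Step 3: Objective decrease = 0.5 * g^T H^(-1) g = 8.648


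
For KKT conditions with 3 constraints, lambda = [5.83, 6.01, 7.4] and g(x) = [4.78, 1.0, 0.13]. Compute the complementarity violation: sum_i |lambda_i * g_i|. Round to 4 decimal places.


KKT complementary slackness check:
lambda_1 * g_1 = 5.83 * 4.78 = 27.8674
lambda_2 * g_2 = 6.01 * 1.0 = 6.01
lambda_3 * g_3 = 7.4 * 0.13 = 0.962
Total violation = 27.8674 + 6.01 + 0.962 = 34.8394


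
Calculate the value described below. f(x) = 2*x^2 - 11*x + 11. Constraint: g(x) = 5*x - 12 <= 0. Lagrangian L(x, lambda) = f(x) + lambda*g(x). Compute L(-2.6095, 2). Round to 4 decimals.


Step 1: Evaluate f(x).
f(-2.6095) = 2*(-2.6095)^2 - 11*(-2.6095) + 11 = 53.3235
Step 2: Evaluate g(x).
g(-2.6095) = 5*-2.6095 - 12 = -25.0475
Step 3: Compute Lagrangian.
L = 53.3235 + 2*-25.0475 = 3.2285


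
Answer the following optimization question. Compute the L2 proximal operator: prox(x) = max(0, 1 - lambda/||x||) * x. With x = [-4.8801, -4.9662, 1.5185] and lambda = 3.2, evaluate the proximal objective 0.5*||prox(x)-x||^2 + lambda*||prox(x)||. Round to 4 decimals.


Step 1: Compute ||x||.
||x|| = 7.1263
Step 2: Compute scaling factor.
scale = max(0, 1 - 3.2/7.1263) = 0.551
Step 3: prox(x) = [-2.6887, -2.7362, 0.8366]
||prox(x)|| = 3.9263
Step 4: Proximal objective.
0.5*||prox-x||^2 = 5.12
lambda*||prox|| = 12.5642
Total = 17.6842


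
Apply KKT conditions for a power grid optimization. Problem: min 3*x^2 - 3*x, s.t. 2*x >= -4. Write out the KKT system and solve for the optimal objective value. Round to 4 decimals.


Step 1: Try lambda = 0 (constraint inactive).
Stationarity: 2*3*x - 3 = 0
x* = 3/(2*3) = 0.5
Check constraint: 2*0.5 = 1.0 >= -4 -- satisfied.
Step 2: Compute optimal value.
f(x*) = 3*0.5^2 - 3*0.5 = -0.75


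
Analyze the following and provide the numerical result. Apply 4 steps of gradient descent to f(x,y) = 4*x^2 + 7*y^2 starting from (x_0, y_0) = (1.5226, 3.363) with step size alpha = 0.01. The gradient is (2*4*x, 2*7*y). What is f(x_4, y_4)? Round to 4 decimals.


Gradient descent on f(x,y) = 4*x^2 + 7*y^2.
Starting point: (1.5226, 3.363), alpha = 0.01
Step 1: grad_x = 2*4*1.5226 = 12.1808, grad_y = 2*7*3.363 = 47.082
  x_1 = 1.5226 - 0.01*12.1808 = 1.4008
  y_1 = 3.363 - 0.01*47.082 = 2.8922
Step 2: grad_x = 2*4*1.4008 = 11.2063, grad_y = 2*7*2.8922 = 40.4905
  x_2 = 1.4008 - 0.01*11.2063 = 1.2887
  y_2 = 2.8922 - 0.01*40.4905 = 2.4873
Step 3: grad_x = 2*4*1.2887 = 10.3098, grad_y = 2*7*2.4873 = 34.8218
  x_3 = 1.2887 - 0.01*10.3098 = 1.1856
  y_3 = 2.4873 - 0.01*34.8218 = 2.1391
Step 4: grad_x = 2*4*1.1856 = 9.485, grad_y = 2*7*2.1391 = 29.9468
  x_4 = 1.1856 - 0.01*9.485 = 1.0908
  y_4 = 2.1391 - 0.01*29.9468 = 1.8396
f(1.0908, 1.8396) = 4*1.0908^2 + 7*1.8396^2 = 28.4478


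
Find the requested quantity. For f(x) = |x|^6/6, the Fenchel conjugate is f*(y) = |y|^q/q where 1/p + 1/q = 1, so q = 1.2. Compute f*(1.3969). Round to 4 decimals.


The conjugate exponent q satisfies 1/p + 1/q = 1.
p = 6, so q = 6/(6 - 1) = 1.2
|y|^q = 1.3969^1.2 = 1.4935
f*(1.3969) = 1.4935 / 1.2 = 1.2446


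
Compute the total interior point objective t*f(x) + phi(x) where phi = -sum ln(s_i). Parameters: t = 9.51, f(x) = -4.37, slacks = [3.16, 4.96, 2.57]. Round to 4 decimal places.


Step 1: Compute log-barrier.
ln values: [1.1506, 1.6014, 0.9439]
phi = -(1.1506 + 1.6014 + 0.9439) = -3.6959
Step 2: Compute augmented objective.
t*f(x) = 9.51*-4.37 = -41.5587
Total = -41.5587 - 3.6959 = -45.2546


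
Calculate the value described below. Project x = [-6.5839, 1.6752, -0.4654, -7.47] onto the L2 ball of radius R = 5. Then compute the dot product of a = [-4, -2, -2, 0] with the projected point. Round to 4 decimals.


Step 1: Compute ||x|| (intermediates to 6 decimals).
||x|| = sqrt((-6.5839)^2 + 1.6752^2 + (-0.4654)^2 + (-7.47)^2) = 10.107993
Step 2: Project.
Since ||x|| > R, scale = R/||x|| = 5/10.107993 = 0.494658, proj(x) = scale * x
proj(x) = [-3.256779, 0.828651, -0.230214, -3.695095]
Step 3: Dot product.
a^T * proj(x) = -4*(-3.256779) - 2*0.828651 - 2*(-0.230214) + 0*(-3.695095) = 11.8302


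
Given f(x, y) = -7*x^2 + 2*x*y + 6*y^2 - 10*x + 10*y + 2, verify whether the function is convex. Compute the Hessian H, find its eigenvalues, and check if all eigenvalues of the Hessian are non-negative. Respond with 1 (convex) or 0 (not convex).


The Hessian of f(x,y) = -7*x^2 + 2*x*y + 6*y^2 - 10*x + 10*y + 2 is:
H = [[-14, 2], [2, 12]]
Trace = -14 + 12 = -2
Determinant = -14*12 - (2)^2 = -172
Discriminant = (-2)^2 - 4*-172 = 692.0
Eigenvalues: lambda_1 = -14.1529, lambda_2 = 12.1529
The function is not convex.

0


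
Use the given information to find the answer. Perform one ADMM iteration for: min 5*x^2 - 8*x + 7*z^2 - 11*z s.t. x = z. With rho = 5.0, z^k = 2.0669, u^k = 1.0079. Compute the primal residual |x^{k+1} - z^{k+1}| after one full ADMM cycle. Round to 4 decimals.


ADMM iteration with rho = 5.0, z^k = 2.0669, u^k = 1.0079
Step 1: x-update.
Minimize 5*x^2 - 8*x + (5.0/2)*(x - 2.0669 + 1.0079)^2
FOC: (2*5 + 5.0)*x = 8 + 5.0*(2.0669 - 1.0079)
x^{k+1} = 0.8863
Step 2: z-update.
Minimize 7*z^2 - 11*z + (5.0/2)*(0.8863 - z + 1.0079)^2
FOC: (2*7 + 5.0)*z = 11 + 5.0*(0.8863 + 1.0079)
z^{k+1} = 1.0774
Step 3: u-update.
u^{k+1} = 1.0079 + 0.8863 - 1.0774 = 0.8168
Step 4: Primal residual = |0.8863 - 1.0774| = 0.1911


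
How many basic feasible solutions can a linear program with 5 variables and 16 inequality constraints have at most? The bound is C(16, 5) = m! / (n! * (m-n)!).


Each vertex corresponds to some choice of n active constraints out of m, so the number of vertices is at most C(m, n) = m! / (n!(m-n)!).
m = 16, n = 5
Numerator: 16 * 15 * 14 * 13 * 12
Denominator: 5! = 120
C(16, 5) = 4368


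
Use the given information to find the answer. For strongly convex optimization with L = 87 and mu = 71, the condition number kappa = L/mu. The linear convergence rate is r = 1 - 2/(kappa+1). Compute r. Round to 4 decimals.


Step 1: Compute the condition number.
kappa = L/mu = 87/71 = 1.2254
Step 2: Compute the convergence rate.
r = 1 - 2/(kappa + 1) = 1 - 2*mu/(L + mu) = (L - mu)/(L + mu) = 16/158 = 0.1013


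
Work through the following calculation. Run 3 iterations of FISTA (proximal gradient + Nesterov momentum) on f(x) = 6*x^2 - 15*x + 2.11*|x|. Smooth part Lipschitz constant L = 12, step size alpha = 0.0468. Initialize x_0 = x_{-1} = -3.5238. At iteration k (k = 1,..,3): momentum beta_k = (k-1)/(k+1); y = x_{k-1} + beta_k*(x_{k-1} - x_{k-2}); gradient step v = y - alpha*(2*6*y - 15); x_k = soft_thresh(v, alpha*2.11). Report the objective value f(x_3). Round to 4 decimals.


FISTA on f(x) = 6*x^2 - 15*x + 2.11*|x|
L = 12, alpha = 0.0468
Iteration 1: beta = 0.0, y = -3.5238 + 0.0*(-3.5238 + 3.5238) = -3.5238
  grad(y) = -57.2856, v = y - alpha*grad = -0.8428
  prox(v) = soft_thresh(-0.8428, 0.0987) = -0.7441
Iteration 2: beta = 0.3333, y = -0.7441 + 0.3333*(-0.7441 + 3.5238) = 0.1825
  grad(y) = -12.8102, v = y - alpha*grad = 0.782
  prox(v) = soft_thresh(0.782, 0.0987) = 0.6833
Iteration 3: beta = 0.5, y = 0.6833 + 0.5*(0.6833 + 0.7441) = 1.3969
  grad(y) = 1.7631, v = y - alpha*grad = 1.3144
  prox(v) = soft_thresh(1.3144, 0.0987) = 1.2157
f(x_3) = 6*1.2157^2 - 15*1.2157 + 2.11*|1.2157| = -6.8029


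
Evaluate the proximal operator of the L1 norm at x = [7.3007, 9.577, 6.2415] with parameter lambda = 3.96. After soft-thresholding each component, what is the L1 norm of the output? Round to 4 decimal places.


Soft-thresholding with lambda = 3.96:
prox(7.3007) = sign(7.3007)*max(|7.3007| - 3.96, 0) = 3.3407
prox(9.577) = sign(9.577)*max(|9.577| - 3.96, 0) = 5.617
prox(6.2415) = sign(6.2415)*max(|6.2415| - 3.96, 0) = 2.2815
prox(x) = [3.3407, 5.617, 2.2815]
||prox(x)||_1 = 3.3407 + 5.617 + 2.2815 = 11.2392


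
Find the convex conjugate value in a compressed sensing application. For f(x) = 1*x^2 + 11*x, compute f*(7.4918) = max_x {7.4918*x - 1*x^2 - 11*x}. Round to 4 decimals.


f*(y) = sup_x {y*x - a*x^2 - b*x} = sup_x {(y-b)*x - a*x^2}
FOC: (y - b) - 2a*x = 0 => x* = (y - b)/(2a)
x* = (7.4918 - 11)/(2*1) = -1.7541
f*(7.4918) = (y-b)^2/(4a) = (7.4918 - 11)^2/(4*1)
= 12.3075/4 = 3.0769


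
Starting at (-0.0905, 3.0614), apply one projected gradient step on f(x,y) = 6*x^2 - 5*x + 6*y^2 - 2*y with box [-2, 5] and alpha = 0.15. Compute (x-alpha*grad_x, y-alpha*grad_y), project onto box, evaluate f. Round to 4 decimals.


Step 1: Compute gradient at (-0.0905, 3.0614).
grad_x = 2*6*-0.0905 - 5 = -6.086
grad_y = 2*6*3.0614 - 2 = 34.7368
Step 2: Gradient step.
x_raw = -0.0905 - 0.15*-6.086 = 0.8224
y_raw = 3.0614 - 0.15*34.7368 = -2.1491
Step 3: Project onto [-2, 5].
x_proj = clip(0.8224) = 0.8224
y_proj = clip(-2.1491) = -2.0
Step 4: Evaluate f.
f(0.8224, -2.0) = 27.9461


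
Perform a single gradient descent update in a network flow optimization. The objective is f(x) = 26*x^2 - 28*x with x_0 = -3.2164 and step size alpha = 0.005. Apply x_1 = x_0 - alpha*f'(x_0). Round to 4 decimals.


We compute the gradient at x_0 and apply the update.
f'(x) = 52*x - 28
f'(-3.2164) = 52*-3.2164 - 28 = -195.2528
x_1 = -3.2164 - 0.005*-195.2528 = -2.2401


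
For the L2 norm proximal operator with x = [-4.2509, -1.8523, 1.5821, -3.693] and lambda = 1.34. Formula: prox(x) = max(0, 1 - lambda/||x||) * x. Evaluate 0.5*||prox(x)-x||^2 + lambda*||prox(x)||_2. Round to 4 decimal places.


Step 1: Compute ||x||.
||x|| = 6.1353
Step 2: Compute scaling factor.
scale = max(0, 1 - 1.34/6.1353) = 0.7816
Step 3: prox(x) = [-3.3225, -1.4477, 1.2366, -2.8864]
||prox(x)|| = 4.7953
Step 4: Proximal objective.
0.5*||prox-x||^2 = 0.8978
lambda*||prox|| = 6.4257
Total = 7.3236


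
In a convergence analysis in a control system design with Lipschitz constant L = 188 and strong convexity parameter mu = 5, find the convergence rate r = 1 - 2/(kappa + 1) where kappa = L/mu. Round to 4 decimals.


Step 1: Compute the condition number.
kappa = L/mu = 188/5 = 37.6
Step 2: Compute the convergence rate.
r = 1 - 2/(kappa + 1) = 1 - 2*mu/(L + mu) = (L - mu)/(L + mu) = 183/193 = 0.9482


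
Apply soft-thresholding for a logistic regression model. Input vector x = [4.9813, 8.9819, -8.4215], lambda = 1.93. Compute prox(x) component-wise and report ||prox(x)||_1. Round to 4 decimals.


Soft-thresholding with lambda = 1.93:
prox(4.9813) = sign(4.9813)*max(|4.9813| - 1.93, 0) = 3.0513
prox(8.9819) = sign(8.9819)*max(|8.9819| - 1.93, 0) = 7.0519
prox(-8.4215) = sign(-8.4215)*max(|-8.4215| - 1.93, 0) = -6.4915
prox(x) = [3.0513, 7.0519, -6.4915]
||prox(x)||_1 = 3.0513 + 7.0519 + 6.4915 = 16.5947


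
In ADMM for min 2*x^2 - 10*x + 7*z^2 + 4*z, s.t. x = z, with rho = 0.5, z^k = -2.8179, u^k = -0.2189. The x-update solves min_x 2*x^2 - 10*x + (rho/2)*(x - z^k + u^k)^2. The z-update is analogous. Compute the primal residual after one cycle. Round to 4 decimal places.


ADMM iteration with rho = 0.5, z^k = -2.8179, u^k = -0.2189
Step 1: x-update.
Minimize 2*x^2 - 10*x + (0.5/2)*(x + 2.8179 - 0.2189)^2
FOC: (2*2 + 0.5)*x = 10 + 0.5*(-2.8179 + 0.2189)
x^{k+1} = 1.9334
Step 2: z-update.
Minimize 7*z^2 + 4*z + (0.5/2)*(1.9334 - z - 0.2189)^2
FOC: (2*7 + 0.5)*z = -4 + 0.5*(1.9334 - 0.2189)
z^{k+1} = -0.2167
Step 3: u-update.
u^{k+1} = -0.2189 + 1.9334 + 0.2167 = 1.9313
Step 4: Primal residual = |1.9334 + 0.2167| = 2.1502


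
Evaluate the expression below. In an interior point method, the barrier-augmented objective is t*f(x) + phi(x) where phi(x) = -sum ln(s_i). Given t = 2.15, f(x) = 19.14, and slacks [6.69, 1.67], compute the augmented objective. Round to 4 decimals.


Step 1: Compute log-barrier.
ln values: [1.9006, 0.5128]
phi = -(1.9006 + 0.5128) = -2.4134
Step 2: Compute augmented objective.
t*f(x) = 2.15*19.14 = 41.151
Total = 41.151 - 2.4134 = 38.7376


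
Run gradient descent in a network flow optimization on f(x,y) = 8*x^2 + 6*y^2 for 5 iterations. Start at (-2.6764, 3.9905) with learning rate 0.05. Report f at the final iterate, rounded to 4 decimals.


Gradient descent on f(x,y) = 8*x^2 + 6*y^2.
Starting point: (-2.6764, 3.9905), alpha = 0.05
Step 1: grad_x = 2*8*-2.6764 = -42.8224, grad_y = 2*6*3.9905 = 47.886
  x_1 = -2.6764 - 0.05*-42.8224 = -0.5353
  y_1 = 3.9905 - 0.05*47.886 = 1.5962
Step 2: grad_x = 2*8*-0.5353 = -8.5645, grad_y = 2*6*1.5962 = 19.1544
  x_2 = -0.5353 - 0.05*-8.5645 = -0.1071
  y_2 = 1.5962 - 0.05*19.1544 = 0.6385
Step 3: grad_x = 2*8*-0.1071 = -1.7129, grad_y = 2*6*0.6385 = 7.6618
  x_3 = -0.1071 - 0.05*-1.7129 = -0.0214
  y_3 = 0.6385 - 0.05*7.6618 = 0.2554
Step 4: grad_x = 2*8*-0.0214 = -0.3426, grad_y = 2*6*0.2554 = 3.0647
  x_4 = -0.0214 - 0.05*-0.3426 = -0.0043
  y_4 = 0.2554 - 0.05*3.0647 = 0.1022
Step 5: grad_x = 2*8*-0.0043 = -0.0685, grad_y = 2*6*0.1022 = 1.2259
  x_5 = -0.0043 - 0.05*-0.0685 = -0.0009
  y_5 = 0.1022 - 0.05*1.2259 = 0.0409
f(-0.0009, 0.0409) = 8*(-0.0009)^2 + 6*0.0409^2 = 0.01


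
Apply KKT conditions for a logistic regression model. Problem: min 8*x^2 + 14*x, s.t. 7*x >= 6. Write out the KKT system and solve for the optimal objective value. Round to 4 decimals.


Step 1: Try lambda = 0 (constraint inactive).
x_unc = -14/(2*8) = -0.875
Check: 7*-0.875 = -6.125 < 6 -- violated!
Step 2: Constraint must be active: 7*x = 6
x* = 6/7 = 0.8571 (rounded; the exact value 6/7 is used below)
lambda = (2*8*(6/7) + 14)/7 = 3.9592
Step 3: Compute optimal value.
f(x*) = 8*(6/7)^2 + 14*(6/7) = 17.8776


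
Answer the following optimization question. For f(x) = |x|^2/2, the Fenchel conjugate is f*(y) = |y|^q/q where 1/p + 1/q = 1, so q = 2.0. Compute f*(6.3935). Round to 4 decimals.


The conjugate exponent q satisfies 1/p + 1/q = 1.
p = 2, so q = 2/(2 - 1) = 2.0
|y|^q = 6.3935^2.0 = 40.8768
f*(6.3935) = 40.8768 / 2.0 = 20.4384


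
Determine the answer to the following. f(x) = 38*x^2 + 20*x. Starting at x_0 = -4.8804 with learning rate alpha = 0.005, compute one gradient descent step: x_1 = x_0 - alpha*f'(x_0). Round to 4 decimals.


We compute the gradient at x_0 and apply the update.
f'(x) = 76*x + 20
f'(-4.8804) = 76*-4.8804 + 20 = -350.9104
x_1 = -4.8804 - 0.005*-350.9104 = -3.1258


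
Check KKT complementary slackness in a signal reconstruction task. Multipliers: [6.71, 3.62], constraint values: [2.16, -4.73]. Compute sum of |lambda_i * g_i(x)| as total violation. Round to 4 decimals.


KKT complementary slackness check:
lambda_1 * g_1 = 6.71 * 2.16 = 14.4936
lambda_2 * g_2 = 3.62 * -4.73 = -17.1226
Total violation = 14.4936 + 17.1226 = 31.6162


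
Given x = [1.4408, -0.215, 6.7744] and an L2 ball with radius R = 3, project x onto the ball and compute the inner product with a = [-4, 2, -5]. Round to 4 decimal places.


Step 1: Compute ||x|| (intermediates to 6 decimals).
||x|| = sqrt(1.4408^2 + (-0.215)^2 + 6.7744^2) = 6.929259
Step 2: Project.
Since ||x|| > R, scale = R/||x|| = 3/6.929259 = 0.432947, proj(x) = scale * x
proj(x) = [0.62379, -0.093084, 2.932956]
Step 3: Dot product.
a^T * proj(x) = -4*0.62379 + 2*(-0.093084) - 5*2.932956 = -17.3461


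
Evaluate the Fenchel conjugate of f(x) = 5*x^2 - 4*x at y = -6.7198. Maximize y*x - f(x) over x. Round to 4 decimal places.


f*(y) = sup_x {y*x - a*x^2 - b*x} = sup_x {(y-b)*x - a*x^2}
FOC: (y - b) - 2a*x = 0 => x* = (y - b)/(2a)
x* = (-6.7198 + 4)/(2*5) = -0.272
f*(-6.7198) = (y-b)^2/(4a) = (-6.7198 + 4)^2/(4*5)
= 7.3973/20 = 0.3699


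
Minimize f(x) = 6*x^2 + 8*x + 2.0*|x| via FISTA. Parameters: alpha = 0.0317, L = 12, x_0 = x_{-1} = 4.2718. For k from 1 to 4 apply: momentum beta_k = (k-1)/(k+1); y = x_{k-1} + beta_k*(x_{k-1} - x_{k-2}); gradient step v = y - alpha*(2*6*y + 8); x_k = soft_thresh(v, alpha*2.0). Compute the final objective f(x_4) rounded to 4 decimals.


FISTA on f(x) = 6*x^2 + 8*x + 2.0*|x|
L = 12, alpha = 0.0317
Iteration 1: beta = 0.0, y = 4.2718 + 0.0*(4.2718 - 4.2718) = 4.2718
  grad(y) = 59.2616, v = y - alpha*grad = 2.3932
  prox(v) = soft_thresh(2.3932, 0.0634) = 2.3298
Iteration 2: beta = 0.3333, y = 2.3298 + 0.3333*(2.3298 - 4.2718) = 1.6825
  grad(y) = 28.1897, v = y - alpha*grad = 0.7889
  prox(v) = soft_thresh(0.7889, 0.0634) = 0.7255
Iteration 3: beta = 0.5, y = 0.7255 + 0.5*(0.7255 - 2.3298) = -0.0767
  grad(y) = 7.0795, v = y - alpha*grad = -0.3011
  prox(v) = soft_thresh(-0.3011, 0.0634) = -0.2377
Iteration 4: beta = 0.6, y = -0.2377 + 0.6*(-0.2377 - 0.7255) = -0.8156
  grad(y) = -1.7877, v = y - alpha*grad = -0.759
  prox(v) = soft_thresh(-0.759, 0.0634) = -0.6956
f(x_4) = 6*(-0.6956)^2 + 8*(-0.6956) + 2.0*|-0.6956| = -1.2705


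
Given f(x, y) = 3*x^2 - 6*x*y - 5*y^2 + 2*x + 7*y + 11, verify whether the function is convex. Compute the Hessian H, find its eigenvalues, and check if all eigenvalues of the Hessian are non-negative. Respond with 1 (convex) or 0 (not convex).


The Hessian of f(x,y) = 3*x^2 - 6*x*y - 5*y^2 + 2*x + 7*y + 11 is:
H = [[6, -6], [-6, -10]]
Trace = 6 - 10 = -4
Determinant = 6*-10 - (-6)^2 = -96
Discriminant = (-4)^2 - 4*-96 = 400.0
Eigenvalues: lambda_1 = -12.0, lambda_2 = 8.0
The function is not convex.

0


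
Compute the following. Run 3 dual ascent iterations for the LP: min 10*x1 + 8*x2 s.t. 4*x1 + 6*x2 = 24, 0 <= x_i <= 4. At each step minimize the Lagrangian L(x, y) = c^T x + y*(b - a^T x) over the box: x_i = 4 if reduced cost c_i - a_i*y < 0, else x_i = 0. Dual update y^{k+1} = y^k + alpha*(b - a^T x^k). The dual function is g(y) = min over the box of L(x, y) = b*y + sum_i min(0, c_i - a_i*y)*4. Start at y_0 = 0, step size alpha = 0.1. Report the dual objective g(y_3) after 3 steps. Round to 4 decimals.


Dual ascent for LP: min 10*x1 + 8*x2, 4*x1 + 6*x2 = 24, 0 <= x_i <= 4
Step 1: y^k = 0.0, reduced costs: (10.0, 8.0)
  x^k = (0.0, 0.0), subgradient = b - a^T x = 24.0
  y^{k+1} = 0.0 + 0.1*24.0 = 2.4
Step 2: y^k = 2.4, reduced costs: (0.4, -6.4)
  x^k = (0.0, 4.0), subgradient = b - a^T x = 0.0
  y^{k+1} = 2.4 + 0.1*0.0 = 2.4
Step 3: y^k = 2.4, reduced costs: (0.4, -6.4)
  x^k = (0.0, 4.0), subgradient = b - a^T x = 0.0
  y^{k+1} = 2.4 + 0.1*0.0 = 2.4
Dual objective at y_3 = 2.4: reduced costs (0.4, -6.4), box minimizer x = (0.0, 4.0)
g(y_3) = b*y + (c1 - a1*y)*x1 + (c2 - a2*y)*x2 = 24*2.4 + 0.4*0.0 + (-6.4)*4.0 = 57.6 + 0.0 - 25.6 = 32.0


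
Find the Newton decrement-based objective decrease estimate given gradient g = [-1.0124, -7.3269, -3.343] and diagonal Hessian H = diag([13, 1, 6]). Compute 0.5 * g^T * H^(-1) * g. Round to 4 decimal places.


Step 1: H is diagonal, so H^(-1) * g = [-0.0779, -7.3269, -0.5572].
Step 2: g^T H^(-1) g = sum_i g_i^2 / H_ii
  = (-1.0124)^2/13 + (-7.3269)^2/1 + (-3.343)^2/6
  = 0.0788 + 53.6835 + 1.8626 = 55.6249
Step 3: Objective decrease = 0.5 * g^T H^(-1) g = 27.8125


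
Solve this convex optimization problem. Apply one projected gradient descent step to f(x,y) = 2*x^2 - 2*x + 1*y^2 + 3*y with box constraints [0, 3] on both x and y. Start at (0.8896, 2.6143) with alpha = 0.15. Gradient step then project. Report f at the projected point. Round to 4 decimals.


Step 1: Compute gradient at (0.8896, 2.6143).
grad_x = 2*2*0.8896 - 2 = 1.5584
grad_y = 2*1*2.6143 + 3 = 8.2286
Step 2: Gradient step.
x_raw = 0.8896 - 0.15*1.5584 = 0.6558
y_raw = 2.6143 - 0.15*8.2286 = 1.38
Step 3: Project onto [0, 3].
x_proj = clip(0.6558) = 0.6558
y_proj = clip(1.38) = 1.38
Step 4: Evaluate f.
f(0.6558, 1.38) = 5.593
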